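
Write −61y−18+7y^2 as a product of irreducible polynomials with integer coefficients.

Need a pair with product 7·(−18) = −126 and sum −61: that's 2 and −63.
Split the middle term: 7y^2+2y − 63y−18 = y(7y+2) − 9(7y+2).

(7y+2)(y−9)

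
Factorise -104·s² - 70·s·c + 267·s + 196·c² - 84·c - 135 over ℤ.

Group: -8·s·(13·s - 14·c - 9) + (-14·c + 15)·(13·s - 14·c - 9); both groups contain (13·s - 14·c - 9).

-(13·s - 14·c - 9)·(8·s + 14·c - 15)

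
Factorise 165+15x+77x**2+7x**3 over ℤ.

(x+11)(7x**2+15)

Group as (7x**3+15x) + (77x**2+165) = x(7x**2+15) + 11(7x**2+15).
Both groups share the factor (7x**2+15).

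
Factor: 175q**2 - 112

7(5q + 4)(5q - 4)

Pull out the common factor 7; 25q**2 - 16 is a difference of squares.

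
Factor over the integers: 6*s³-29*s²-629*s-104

(6*s+1)*(s+8)*(s-13)

Testing divisors of the constant over divisors of the leading coefficient, s = -8 is a root, so (s+8) divides it; the quotient is 6*s²-77*s-13.
The remaining quadratic factors as (6*s+1)(s-13).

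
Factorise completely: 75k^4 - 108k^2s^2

3k^2(5k + 6s)(5k - 6s)

Factor out 3k^2, leaving 25k^2 - 36s^2, which is a difference of two squares.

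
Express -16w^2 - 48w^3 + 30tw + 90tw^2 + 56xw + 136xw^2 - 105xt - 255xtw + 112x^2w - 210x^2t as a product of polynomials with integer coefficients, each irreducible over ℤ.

-(7x - 2w)(15t - 8w)(2x + 3w + 1)

Group: 2x(-105xt + 56xw + 30tw - 16w^2) + (3w + 1)(-105xt + 56xw + 30tw - 16w^2); both groups contain (-105xt + 56xw + 30tw - 16w^2), so (2x + 3w + 1) is a factor with cofactor -105xt + 56xw + 30tw - 16w^2.
The cofactor groups again: -105xt + 56xw + 30tw - 16w^2 = -7x(15t - 8w) + 2w(15t - 8w); both groups contain (15t - 8w), giving -(7x - 2w)(15t - 8w).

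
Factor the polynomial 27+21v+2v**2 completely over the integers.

Need a pair with product 2·27 = 54 and sum 21: that's 3 and 18.
Split the middle term: 2v**2+3v + 18v+27 = v(2v+3) + 9(2v+3).

(2v+3)(v+9)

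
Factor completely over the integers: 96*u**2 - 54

Factor out 6, leaving 16*u**2 - 9, which is a difference of two squares.

6*(4*u + 3)*(4*u - 3)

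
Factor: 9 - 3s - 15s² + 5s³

(s - 3)(5s² - 3)

Group as (5s³ - 3s) + (-15s² + 9) = s(5s² - 3) - 3(5s² - 3).
Both groups share the factor (5s² - 3).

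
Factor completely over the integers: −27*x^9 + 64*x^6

Every term has a factor of x^6; factoring it out leaves −27*x^3 + 64.
Recognize a difference of cubes with the parts 4 and 3*x.

−x^6*(3*x − 4)*(9*x^2 + 12*x + 16)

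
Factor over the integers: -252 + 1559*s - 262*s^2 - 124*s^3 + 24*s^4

(2*s + 7)*(2*s - 9)*(6*s - 1)*(s - 4)

By the rational root theorem, s = 1/6 is a root, so (6*s - 1) divides it; the quotient is 4*s^3 - 20*s^2 - 47*s + 252.
Continuing, s = 9/2 is a root, so (2*s - 9) divides it; the quotient is 2*s^2 - s - 28.
The remaining quadratic factors as (s - 4)(2*s + 7).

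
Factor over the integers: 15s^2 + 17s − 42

Need a pair with product 15·(−42) = −630 and sum 17: that's 35 and −18.
Split the middle term: 15s^2 + 35s − 18s − 42 = 5s(3s + 7) − 6(3s + 7).

(3s + 7)(5s − 6)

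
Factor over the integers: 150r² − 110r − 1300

Pull out the common factor 10, then factor the remaining trinomial.

10(3r − 10)(5r + 13)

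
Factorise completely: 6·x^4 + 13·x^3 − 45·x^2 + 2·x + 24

(2·x − 3)·(3·x + 2)·(x + 4)·(x − 1)

By the rational root theorem, x = −2/3 is a root, so (3·x + 2) is a factor; dividing leaves 2·x^3 + 3·x^2 − 17·x + 12.
Next, x = 3/2 is a root, so (2·x − 3) divides it; the quotient is x^2 + 3·x − 4.
The remaining quadratic factors as (x − 1)(x + 4).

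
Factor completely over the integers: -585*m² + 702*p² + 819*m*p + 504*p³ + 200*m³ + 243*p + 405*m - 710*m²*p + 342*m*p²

Group: 5*m*(40*m² - 166*m*p - 117*m + 168*p² + 234*p + 81) + 3*p*(40*m² - 166*m*p - 117*m + 168*p² + 234*p + 81); both groups contain (40*m² - 166*m*p - 117*m + 168*p² + 234*p + 81), so (5*m + 3*p) is a factor with cofactor 40*m² - 166*m*p - 117*m + 168*p² + 234*p + 81.
The cofactor groups again: 40*m² - 166*m*p - 117*m + 168*p² + 234*p + 81 = 5*m*(8*m - 14*p - 9) + (-12*p - 9)*(8*m - 14*p - 9); both groups contain (8*m - 14*p - 9), giving (5*m - 12*p - 9)*(8*m - 14*p - 9).

(5*m + 3*p)*(5*m - 12*p - 9)*(8*m - 14*p - 9)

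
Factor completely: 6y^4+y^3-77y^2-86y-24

Trying the rational-root candidates, y = 4 is a root, so (y-4) is a factor; dividing leaves 6y^3+25y^2+23y+6.
Continuing, y = -3 is a root, so (y+3) divides it; the quotient is 6y^2+7y+2.
The remaining quadratic factors as (3y+2)(2y+1).

(2y+1)(3y+2)(y+3)(y-4)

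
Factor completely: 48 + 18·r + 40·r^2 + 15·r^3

(3·r + 8)·(5·r^2 + 6)

Group as (15·r^3 + 18·r) + (40·r^2 + 48) = 3·r·(5·r^2 + 6) + 8·(5·r^2 + 6).
Both groups share the factor (5·r^2 + 6).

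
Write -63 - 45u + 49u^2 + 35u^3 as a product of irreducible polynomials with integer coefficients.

Group as (35u^3 - 45u) + (49u^2 - 63) = 5u(7u^2 - 9) + 7(7u^2 - 9).
Both groups share the factor (7u^2 - 9).

(5u + 7)(7u^2 - 9)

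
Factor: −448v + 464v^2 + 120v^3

8v(3v + 14)(5v − 4)

Pull out the common factor 8v, then factor the remaining trinomial.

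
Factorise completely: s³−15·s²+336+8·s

(s+4)·(s−12)·(s−7)

Trying the rational-root candidates, s = −4 is a root, so (s+4) is a factor; dividing leaves s²−19·s+84.
The remaining quadratic factors as (s−12)(s−7).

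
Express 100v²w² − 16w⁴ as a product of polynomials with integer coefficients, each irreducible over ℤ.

4w²(5v + 2w)(5v − 2w)

Every term has a factor of 4w². Then 25v² − 4w² = (5v)² − (2w)².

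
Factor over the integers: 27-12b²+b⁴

Substitute u = b² to get a quadratic in u, then factor.
b²-3 is irreducible over ℤ (3 is not a perfect square).
b²-9 is a difference of squares.

(b+3)(b-3)(b²-3)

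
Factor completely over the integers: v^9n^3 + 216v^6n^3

n^3v^6(v + 6)(v^2 - 6v + 36)

Pull out the common factor v^6n^3, leaving v^3 + 216.
Recognize a sum of cubes with the parts v and 6.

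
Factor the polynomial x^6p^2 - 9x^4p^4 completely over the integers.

Pull out the common factor x^4p^2, leaving x^2 - 9p^2.
Recognize a difference of squares with the parts x and 3p.

p^2x^4(x - 3p)(x + 3p)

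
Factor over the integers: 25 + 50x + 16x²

(2x + 5)(8x + 5)

Need a pair with product 16·25 = 400 and sum 50: that's 10 and 40.
Split the middle term: 16x² + 10x + 40x + 25 = 2x(8x + 5) + 5(8x + 5).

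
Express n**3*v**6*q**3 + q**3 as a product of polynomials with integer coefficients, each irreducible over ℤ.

q**3*(n*v**2 + 1)*(n**2*v**4 − n*v**2 + 1)

Every term has a factor of q**3; factoring it out leaves n**3*v**6 + 1.
Recognize a sum of cubes with the parts n*v**2 and 1.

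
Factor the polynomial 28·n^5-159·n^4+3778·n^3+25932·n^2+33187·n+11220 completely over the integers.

By the rational root theorem, n = -15/4 is a root, so (4·n+15) is a factor; dividing leaves 7·n^4-66·n^3+1192·n^2+2013·n+748.
Then n = -1 is a root, giving the factor (n+1) and quotient 7·n^3-73·n^2+1265·n+748.
Then n = -4/7 is a root, so (7·n+4) is a factor; dividing leaves n^2-11·n+187.
The quadratic n^2-11·n+187 has discriminant -627 < 0 and is irreducible over ℤ.

(4·n+15)·(7·n+4)·(n+1)·(n^2-11·n+187)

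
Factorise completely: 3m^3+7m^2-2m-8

(3m+4)(m+2)(m-1)

Trying the rational-root candidates, m = -4/3 is a root, so (3m+4) divides it; the quotient is m^2+m-2.
The remaining quadratic factors as (m-1)(m+2).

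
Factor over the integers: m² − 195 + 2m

(m + 15)(m − 13)

Two integers with product −195 and sum 2 are 15 and −13.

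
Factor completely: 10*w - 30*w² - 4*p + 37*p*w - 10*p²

-(2*p - 5*w)*(5*p - 6*w + 2)

Group: -5*p*(2*p - 5*w) + (6*w - 2)*(2*p - 5*w); both groups contain (2*p - 5*w).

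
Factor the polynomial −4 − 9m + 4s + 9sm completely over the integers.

Group as (9sm + 4s) + (−9m − 4) = s(9m + 4) − (9m + 4).
Both groups share the factor (9m + 4).

(9m + 4)(s − 1)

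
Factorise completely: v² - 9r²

Group: -3r(3r + v) + v(3r + v); both groups contain (3r + v).

-(3r + v)(3r - v)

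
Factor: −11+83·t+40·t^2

Need a pair with product 40·(−11) = −440 and sum 83: that's −5 and 88.
Split the middle term: 40·t^2−5·t + 88·t−11 = 5·t·(8·t−1) + 11·(8·t−1).

(5·t+11)·(8·t−1)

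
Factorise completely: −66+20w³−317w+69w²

(4w−11)(5w+1)(w+6)

Trying the rational-root candidates, w = 11/4 is a root, so (4w−11) divides it; the quotient is 5w²+31w+6.
The remaining quadratic factors as (5w+1)(w+6).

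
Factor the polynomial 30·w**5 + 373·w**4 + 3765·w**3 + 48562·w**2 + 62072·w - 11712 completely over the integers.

Testing divisors of the constant over divisors of the leading coefficient, w = -8/5 is a root, giving the factor (5·w + 8) and quotient 6·w**4 + 65·w**3 + 649·w**2 + 8674·w - 1464.
Then w = -12 is a root, giving the factor (w + 12) and quotient 6·w**3 - 7·w**2 + 733·w - 122.
Then w = 1/6 is a root, so (6·w - 1) is a factor; dividing leaves w**2 - w + 122.
The quadratic w**2 - w + 122 has discriminant -487 < 0 and is irreducible over ℤ.

(5·w + 8)·(6·w - 1)·(w + 12)·(w**2 - w + 122)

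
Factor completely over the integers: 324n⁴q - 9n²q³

9n²q(6n + q)(6n - q)

Pull out the common factor 9n²q; 36n² - q² is a difference of squares.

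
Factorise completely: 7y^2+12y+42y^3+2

(6y+1)(7y^2+2)

Group as (42y^3+12y) + (7y^2+2) = 6y(7y^2+2) + (7y^2+2).
Both groups share the factor (7y^2+2).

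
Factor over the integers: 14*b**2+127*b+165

Need a pair with product 14·165 = 2310 and sum 127: that's 105 and 22.
Split the middle term: 14*b**2+105*b + 22*b+165 = 7*b*(2*b+15) + 11*(2*b+15).

(2*b+15)*(7*b+11)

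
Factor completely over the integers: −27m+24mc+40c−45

(3m+5)(8c−9)

Group as (24mc−27m) + (40c−45) = 3m(8c−9) + 5(8c−9).
Both groups share the factor (8c−9).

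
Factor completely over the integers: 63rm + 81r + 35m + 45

Group as (63rm + 81r) + (35m + 45) = 9r(7m + 9) + 5(7m + 9).
Both groups share the factor (7m + 9).

(7m + 9)(9r + 5)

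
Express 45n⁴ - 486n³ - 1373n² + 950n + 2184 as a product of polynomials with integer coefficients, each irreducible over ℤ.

(3n + 7)(3n - 4)(5n + 6)(n - 13)

Among the possible rational roots, n = 13 is a root, so (n - 13) divides it; the quotient is 45n³ + 99n² - 86n - 168.
Continuing, n = -7/3 is a root, giving the factor (3n + 7) and quotient 15n² - 2n - 24.
The remaining quadratic factors as (5n + 6)(3n - 4).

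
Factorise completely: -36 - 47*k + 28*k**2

(4*k - 9)*(7*k + 4)

Need a pair with product 28·(-36) = -1008 and sum -47: that's -63 and 16.
Split the middle term: 28*k**2 - 63*k + 16*k - 36 = 7*k*(4*k - 9) + 4*(4*k - 9).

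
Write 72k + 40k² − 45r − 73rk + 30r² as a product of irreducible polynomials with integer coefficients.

(6r − 5k − 9)(5r − 8k)

Group: 6r(5r − 8k) + (−5k − 9)(5r − 8k); both groups contain (5r − 8k).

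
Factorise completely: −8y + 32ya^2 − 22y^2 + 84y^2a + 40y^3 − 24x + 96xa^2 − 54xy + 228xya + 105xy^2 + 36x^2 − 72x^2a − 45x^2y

Group: 3x(−15xy − 24xa + 12x − 5y^2 − 8ya + 4y) + (−8y − 4a − 2)(−15xy − 24xa + 12x − 5y^2 − 8ya + 4y); both groups contain (−15xy − 24xa + 12x − 5y^2 − 8ya + 4y), so (3x − 8y − 4a − 2) is a factor with cofactor −15xy − 24xa + 12x − 5y^2 − 8ya + 4y.
The cofactor groups again: −15xy − 24xa + 12x − 5y^2 − 8ya + 4y = −3x(5y + 8a − 4) − y(5y + 8a − 4); both groups contain (5y + 8a − 4), giving −(3x + y)(5y + 8a − 4).

−(3x − 8y − 4a − 2)(3x + y)(5y + 8a − 4)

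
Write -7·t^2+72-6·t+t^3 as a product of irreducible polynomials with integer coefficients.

(t+3)·(t-4)·(t-6)

Trying the rational-root candidates, t = 6 is a root, so (t-6) is a factor; dividing leaves t^2-t-12.
The remaining quadratic factors as (t-4)(t+3).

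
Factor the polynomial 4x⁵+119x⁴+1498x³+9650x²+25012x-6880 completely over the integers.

(4x-1)(x+10)(x+8)(x²+12x+86)

By the rational root theorem, x = -8 is a root, so (x+8) divides it; the quotient is 4x⁴+87x³+802x²+3234x-860.
Continuing, x = -10 is a root, so (x+10) divides it; the quotient is 4x³+47x²+332x-86.
Then x = 1/4 is a root, giving the factor (4x-1) and quotient x²+12x+86.
The quadratic x²+12x+86 has discriminant -200 < 0 and is irreducible over ℤ.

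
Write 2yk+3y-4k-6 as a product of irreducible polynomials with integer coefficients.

(2k+3)(y-2)

Group as (2yk+3y) + (-4k-6) = y(2k+3) - 2(2k+3).
Both groups share the factor (2k+3).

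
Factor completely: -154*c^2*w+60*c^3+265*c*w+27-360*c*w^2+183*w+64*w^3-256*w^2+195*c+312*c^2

Group: 5*c*(12*c^2-50*c*w+60*c+8*w^2-33*w+27) + (8*w+1)*(12*c^2-50*c*w+60*c+8*w^2-33*w+27); both groups contain (12*c^2-50*c*w+60*c+8*w^2-33*w+27), so (5*c+8*w+1) is a factor with cofactor 12*c^2-50*c*w+60*c+8*w^2-33*w+27.
The cofactor groups again: 12*c^2-50*c*w+60*c+8*w^2-33*w+27 = 6*c*(2*c-8*w+9) + (-w+3)*(2*c-8*w+9); both groups contain (2*c-8*w+9), giving (6*c-w+3)*(2*c-8*w+9).

(2*c-8*w+9)*(5*c+8*w+1)*(6*c-w+3)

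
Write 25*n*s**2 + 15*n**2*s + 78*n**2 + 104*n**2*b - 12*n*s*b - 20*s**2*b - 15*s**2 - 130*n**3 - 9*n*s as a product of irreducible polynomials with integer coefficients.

-(5*n - 4*b - 3)*(13*n + 5*s)*(2*n - s)

Group: 13*n*(-10*n**2 + 5*n*s + 8*n*b + 6*n - 4*s*b - 3*s) + 5*s*(-10*n**2 + 5*n*s + 8*n*b + 6*n - 4*s*b - 3*s); both groups contain (-10*n**2 + 5*n*s + 8*n*b + 6*n - 4*s*b - 3*s), so (13*n + 5*s) is a factor with cofactor -10*n**2 + 5*n*s + 8*n*b + 6*n - 4*s*b - 3*s.
The cofactor groups again: -10*n**2 + 5*n*s + 8*n*b + 6*n - 4*s*b - 3*s = -2*n*(5*n - 4*b - 3) + s*(5*n - 4*b - 3); both groups contain (5*n - 4*b - 3), giving -(2*n - s)*(5*n - 4*b - 3).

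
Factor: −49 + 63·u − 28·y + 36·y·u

Group as (36·y·u − 28·y) + (63·u − 49) = 4·y·(9·u − 7) + 7·(9·u − 7).
Both groups share the factor (9·u − 7).

(4·y + 7)·(9·u − 7)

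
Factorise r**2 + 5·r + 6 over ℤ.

Two integers with product 6 and sum 5 are 3 and 2.

(r + 2)·(r + 3)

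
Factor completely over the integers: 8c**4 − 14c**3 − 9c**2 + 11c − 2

Testing divisors of the constant over divisors of the leading coefficient, c = 1/2 is a root, so (2c − 1) is a factor; dividing leaves 4c**3 − 5c**2 − 7c + 2.
Then c = 2 is a root, so (c − 2) is a factor; dividing leaves 4c**2 + 3c − 1.
The remaining quadratic factors as (c + 1)(4c − 1).

(2c − 1)(4c − 1)(c + 1)(c − 2)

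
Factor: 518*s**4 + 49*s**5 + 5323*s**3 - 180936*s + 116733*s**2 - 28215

(7*s + 1)*(7*s - 11)*(s + 15)*(s**2 - 3*s + 171)

Among the possible rational roots, s = 11/7 is a root, so (7*s - 11) divides it; the quotient is 7*s**4 + 85*s**3 + 894*s**2 + 18081*s + 2565.
Next, s = -1/7 is a root, giving the factor (7*s + 1) and quotient s**3 + 12*s**2 + 126*s + 2565.
Continuing, s = -15 is a root, so (s + 15) divides it; the quotient is s**2 - 3*s + 171.
The quadratic s**2 - 3*s + 171 has discriminant -675 < 0 and is irreducible over ℤ.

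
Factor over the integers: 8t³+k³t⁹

Pull out the common factor t³, leaving k³t⁶+8.
Recognize a sum of cubes with the parts kt² and 2.

t³(kt²+2)(k²t⁴−2kt²+4)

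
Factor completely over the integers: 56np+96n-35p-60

Group as (56np+96n) + (-35p-60) = 8n(7p+12) - 5(7p+12).
Both groups share the factor (7p+12).

(7p+12)(8n-5)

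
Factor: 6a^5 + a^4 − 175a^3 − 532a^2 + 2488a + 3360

Testing divisors of the constant over divisors of the leading coefficient, a = −7/6 is a root, so (6a + 7) is a factor; dividing leaves a^4 − a^3 − 28a^2 − 56a + 480.
Continuing, a = 4 is a root, so (a − 4) divides it; the quotient is a^3 + 3a^2 − 16a − 120.
Next, a = 5 is a root, so (a − 5) divides it; the quotient is a^2 + 8a + 24.
The quadratic a^2 + 8a + 24 has discriminant −32 < 0 and is irreducible over ℤ.

(6a + 7)(a − 4)(a − 5)(a^2 + 8a + 24)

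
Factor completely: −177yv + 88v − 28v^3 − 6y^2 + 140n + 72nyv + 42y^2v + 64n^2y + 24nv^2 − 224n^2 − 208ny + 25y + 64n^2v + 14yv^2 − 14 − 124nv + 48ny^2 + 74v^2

Group: 4n(16ny + 16nv − 56n + 14yv − 2y + 14v^2 − 51v + 7) + (3y − 2v − 2)(16ny + 16nv − 56n + 14yv − 2y + 14v^2 − 51v + 7); both groups contain (16ny + 16nv − 56n + 14yv − 2y + 14v^2 − 51v + 7), so (4n + 3y − 2v − 2) is a factor with cofactor 16ny + 16nv − 56n + 14yv − 2y + 14v^2 − 51v + 7.
The cofactor groups again: 16ny + 16nv − 56n + 14yv − 2y + 14v^2 − 51v + 7 = 8n(2y + 2v − 7) + (7v − 1)(2y + 2v − 7); both groups contain (2y + 2v − 7), giving (8n + 7v − 1)(2y + 2v − 7).

(2y + 2v − 7)(4n + 3y − 2v − 2)(8n + 7v − 1)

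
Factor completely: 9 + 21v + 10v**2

(2v + 3)(5v + 3)

Need a pair with product 10·9 = 90 and sum 21: that's 15 and 6.
Split the middle term: 10v**2 + 15v + 6v + 9 = 5v(2v + 3) + 3(2v + 3).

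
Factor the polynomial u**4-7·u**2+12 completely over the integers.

Substitute w = u**2 to get a quadratic in w, then factor.
u**2-4 is a difference of squares.
u**2-3 is irreducible over ℤ (3 is not a perfect square).

(u+2)·(u-2)·(u**2-3)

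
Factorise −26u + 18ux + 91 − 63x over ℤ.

Group as (18ux − 26u) + (−63x + 91) = 2u(9x − 13) − 7(9x − 13).
Both groups share the factor (9x − 13).

(2u − 7)(9x − 13)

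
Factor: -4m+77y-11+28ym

Group as (28ym+77y) + (-4m-11) = 7y(4m+11) - (4m+11).
Both groups share the factor (4m+11).

(4m+11)(7y-1)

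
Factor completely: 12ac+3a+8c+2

(3a+2)(4c+1)

Group as (12ac+3a) + (8c+2) = 3a(4c+1) + 2(4c+1).
Both groups share the factor (4c+1).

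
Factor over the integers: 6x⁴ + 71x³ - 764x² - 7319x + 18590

(6x - 13)(x + 11)(x + 13)(x - 10)

Trying the rational-root candidates, x = 10 is a root, so (x - 10) is a factor; dividing leaves 6x³ + 131x² + 546x - 1859.
Then x = 13/6 is a root, giving the factor (6x - 13) and quotient x² + 24x + 143.
The remaining quadratic factors as (x + 11)(x + 13).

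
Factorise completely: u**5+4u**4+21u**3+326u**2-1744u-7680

(u+3)(u+8)(u-5)(u**2-2u+64)

Testing divisors of the constant over divisors of the leading coefficient, u = 5 is a root, giving the factor (u-5) and quotient u**4+9u**3+66u**2+656u+1536.
Continuing, u = -8 is a root, so (u+8) divides it; the quotient is u**3+u**2+58u+192.
Continuing, u = -3 is a root, so (u+3) divides it; the quotient is u**2-2u+64.
The quadratic u**2-2u+64 has discriminant -252 < 0 and is irreducible over ℤ.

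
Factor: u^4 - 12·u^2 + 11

Substitute w = u^2 to get a quadratic in w, then factor.
u^2 - 11 is irreducible over ℤ (11 is not a perfect square).
u^2 - 1 is a difference of squares.

(u + 1)·(u - 1)·(u^2 - 11)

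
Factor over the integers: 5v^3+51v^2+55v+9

(5v+1)(v+1)(v+9)

By the rational root theorem, v = -1 is a root, giving the factor (v+1) and quotient 5v^2+46v+9.
The remaining quadratic factors as (5v+1)(v+9).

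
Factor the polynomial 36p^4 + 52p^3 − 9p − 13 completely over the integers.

Group as (36p^4 − 9p) + (52p^3 − 13) = 9p(4p^3 − 1) + 13(4p^3 − 1).
Both groups share the factor (4p^3 − 1).

(9p + 13)(4p^3 − 1)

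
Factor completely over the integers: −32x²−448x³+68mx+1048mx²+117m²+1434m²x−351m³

−(13m−4x)(3m−14x−1)(9m+8x)

Group: 9m(−39m²+194mx+13m−56x²−4x) + 8x(−39m²+194mx+13m−56x²−4x); both groups contain (−39m²+194mx+13m−56x²−4x), so (9m+8x) is a factor with cofactor −39m²+194mx+13m−56x²−4x.
The cofactor groups again: −39m²+194mx+13m−56x²−4x = −3m(13m−4x) + (14x+1)(13m−4x); both groups contain (13m−4x), giving −(3m−14x−1)(13m−4x).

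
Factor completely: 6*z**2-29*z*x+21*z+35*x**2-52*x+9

Group: 2*z*(3*z-7*x+9) + (-5*x+1)*(3*z-7*x+9); both groups contain (3*z-7*x+9).

(2*z-5*x+1)*(3*z-7*x+9)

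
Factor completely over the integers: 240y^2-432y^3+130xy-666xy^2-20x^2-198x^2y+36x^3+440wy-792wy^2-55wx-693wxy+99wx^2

(11w+4x+6y)(9x+9y-5)(x-8y)

Group: 9x(11wx-88wy+4x^2-26xy-48y^2) + (9y-5)(11wx-88wy+4x^2-26xy-48y^2); both groups contain (11wx-88wy+4x^2-26xy-48y^2), so (9x+9y-5) is a factor with cofactor 11wx-88wy+4x^2-26xy-48y^2.
The cofactor groups again: 11wx-88wy+4x^2-26xy-48y^2 = x(11w+4x+6y) - 8y(11w+4x+6y); both groups contain (11w+4x+6y), giving (x-8y)(11w+4x+6y).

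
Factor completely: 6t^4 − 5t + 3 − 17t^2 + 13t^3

(2t + 1)(3t − 1)(t + 3)(t − 1)

Among the possible rational roots, t = −1/2 is a root, giving the factor (2t + 1) and quotient 3t^3 + 5t^2 − 11t + 3.
Next, t = 1/3 is a root, so (3t − 1) divides it; the quotient is t^2 + 2t − 3.
The remaining quadratic factors as (t − 1)(t + 3).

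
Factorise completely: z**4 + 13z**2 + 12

(z**2 + 1)(z**2 + 12)

Substitute u = z**2 to get a quadratic in u, then factor.
z**2 + 12 is irreducible over ℤ (always positive, so no real roots).
z**2 + 1 is irreducible over ℤ (sum of squares).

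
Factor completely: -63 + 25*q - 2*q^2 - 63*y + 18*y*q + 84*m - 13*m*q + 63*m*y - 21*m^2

-(3*m - 9*y + q - 9)*(7*m + 2*q - 7)

Group: -7*m*(3*m - 9*y + q - 9) + (-2*q + 7)*(3*m - 9*y + q - 9); both groups contain (3*m - 9*y + q - 9).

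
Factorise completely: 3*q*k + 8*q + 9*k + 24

(3*k + 8)*(q + 3)

Group as (3*q*k + 8*q) + (9*k + 24) = q*(3*k + 8) + 3*(3*k + 8).
Both groups share the factor (3*k + 8).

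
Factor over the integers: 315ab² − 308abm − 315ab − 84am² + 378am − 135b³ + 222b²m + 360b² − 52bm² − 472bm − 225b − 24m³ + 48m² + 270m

Group: 5b(63ab + 14am − 63a − 27b² + 12bm + 72b + 4m² − 8m − 45) − 6m(63ab + 14am − 63a − 27b² + 12bm + 72b + 4m² − 8m − 45); both groups contain (63ab + 14am − 63a − 27b² + 12bm + 72b + 4m² − 8m − 45), so (5b − 6m) is a factor with cofactor 63ab + 14am − 63a − 27b² + 12bm + 72b + 4m² − 8m − 45.
The cofactor groups again: 63ab + 14am − 63a − 27b² + 12bm + 72b + 4m² − 8m − 45 = 7a(9b + 2m − 9) + (−3b + 2m + 5)(9b + 2m − 9); both groups contain (9b + 2m − 9), giving (7a − 3b + 2m + 5)(9b + 2m − 9).

(5b − 6m)(7a − 3b + 2m + 5)(9b + 2m − 9)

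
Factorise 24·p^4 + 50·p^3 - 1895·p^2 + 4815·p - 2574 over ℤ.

Testing divisors of the constant over divisors of the leading coefficient, p = 3/4 is a root, so (4·p - 3) divides it; the quotient is 6·p^3 + 17·p^2 - 461·p + 858.
Continuing, p = 13/6 is a root, giving the factor (6·p - 13) and quotient p^2 + 5·p - 66.
The remaining quadratic factors as (p + 11)(p - 6).

(4·p - 3)·(6·p - 13)·(p + 11)·(p - 6)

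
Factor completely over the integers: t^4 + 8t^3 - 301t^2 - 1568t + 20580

Testing divisors of the constant over divisors of the leading coefficient, t = 14 is a root, so (t - 14) is a factor; dividing leaves t^3 + 22t^2 + 7t - 1470.
Continuing, t = -14 is a root, so (t + 14) divides it; the quotient is t^2 + 8t - 105.
The remaining quadratic factors as (t - 7)(t + 15).

(t + 14)(t + 15)(t - 14)(t - 7)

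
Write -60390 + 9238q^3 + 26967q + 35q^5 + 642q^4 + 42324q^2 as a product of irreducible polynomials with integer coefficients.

By the rational root theorem, q = 6/7 is a root, so (7q - 6) divides it; the quotient is 5q^4 + 96q^3 + 1402q^2 + 7248q + 10065.
Then q = -5 is a root, so (q + 5) divides it; the quotient is 5q^3 + 71q^2 + 1047q + 2013.
Continuing, q = -11/5 is a root, so (5q + 11) is a factor; dividing leaves q^2 + 12q + 183.
The quadratic q^2 + 12q + 183 has discriminant -588 < 0 and is irreducible over ℤ.

(5q + 11)(7q - 6)(q + 5)(q^2 + 12q + 183)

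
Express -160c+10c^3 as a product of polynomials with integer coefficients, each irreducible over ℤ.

Every term has a factor of 10c. Then c^2-16 = (c)² − (4)².

10c(c+4)(c-4)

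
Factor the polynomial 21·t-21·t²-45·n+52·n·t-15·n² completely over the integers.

Group: -15·n·(n-3·t+3) + 7·t·(n-3·t+3); both groups contain (n-3·t+3).

-(15·n-7·t)·(n-3·t+3)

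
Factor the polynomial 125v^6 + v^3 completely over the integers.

v^3(5v + 1)(25v^2 - 5v + 1)

Every term has a factor of v^3; factoring it out leaves 125v^3 + 1.
Recognize a sum of cubes with the parts 1 and 5v.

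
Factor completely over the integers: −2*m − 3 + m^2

Two integers with product −3 and sum −2 are −3 and 1.

(m + 1)*(m − 3)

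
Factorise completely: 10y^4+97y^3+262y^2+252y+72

Testing divisors of the constant over divisors of the leading coefficient, y = -6/5 is a root, so (5y+6) is a factor; dividing leaves 2y^3+17y^2+32y+12.
Continuing, y = -1/2 is a root, so (2y+1) is a factor; dividing leaves y^2+8y+12.
The remaining quadratic factors as (y+2)(y+6).

(2y+1)(5y+6)(y+2)(y+6)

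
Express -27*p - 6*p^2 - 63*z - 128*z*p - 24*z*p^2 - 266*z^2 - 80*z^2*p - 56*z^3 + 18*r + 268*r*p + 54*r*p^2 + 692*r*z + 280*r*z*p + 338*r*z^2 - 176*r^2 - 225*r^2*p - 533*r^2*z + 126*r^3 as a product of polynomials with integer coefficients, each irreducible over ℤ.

Group: 7*r*(18*r^2 - 71*r*z - 27*r*p - 2*r + 28*z^2 + 12*z*p + 7*z + 3*p) + (-2*z - 2*p - 9)*(18*r^2 - 71*r*z - 27*r*p - 2*r + 28*z^2 + 12*z*p + 7*z + 3*p); both groups contain (18*r^2 - 71*r*z - 27*r*p - 2*r + 28*z^2 + 12*z*p + 7*z + 3*p), so (7*r - 2*z - 2*p - 9) is a factor with cofactor 18*r^2 - 71*r*z - 27*r*p - 2*r + 28*z^2 + 12*z*p + 7*z + 3*p.
The cofactor groups again: 18*r^2 - 71*r*z - 27*r*p - 2*r + 28*z^2 + 12*z*p + 7*z + 3*p = 9*r*(2*r - 7*z - 3*p) + (-4*z - 1)*(2*r - 7*z - 3*p); both groups contain (2*r - 7*z - 3*p), giving (9*r - 4*z - 1)*(2*r - 7*z - 3*p).

(7*r - 2*z - 2*p - 9)*(2*r - 7*z - 3*p)*(9*r - 4*z - 1)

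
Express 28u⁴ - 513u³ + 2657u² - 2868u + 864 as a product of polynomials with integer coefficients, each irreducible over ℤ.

(4u - 3)(7u - 4)(u - 8)(u - 9)

By the rational root theorem, u = 8 is a root, so (u - 8) is a factor; dividing leaves 28u³ - 289u² + 345u - 108.
Next, u = 9 is a root, so (u - 9) is a factor; dividing leaves 28u² - 37u + 12.
The remaining quadratic factors as (4u - 3)(7u - 4).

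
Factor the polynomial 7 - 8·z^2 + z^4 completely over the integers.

Substitute u = z^2 to get a quadratic in u, then factor.
z^2 - 1 is a difference of squares.
z^2 - 7 is irreducible over ℤ (7 is not a perfect square).

(z + 1)·(z - 1)·(z^2 - 7)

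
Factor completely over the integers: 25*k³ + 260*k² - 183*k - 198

(5*k + 3)*(5*k - 6)*(k + 11)

Among the possible rational roots, k = -3/5 is a root, so (5*k + 3) is a factor; dividing leaves 5*k² + 49*k - 66.
The remaining quadratic factors as (5*k - 6)(k + 11).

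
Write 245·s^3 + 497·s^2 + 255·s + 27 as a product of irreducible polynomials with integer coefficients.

(5·s + 3)·(7·s + 1)·(7·s + 9)

By the rational root theorem, s = −1/7 is a root, so (7·s + 1) is a factor; dividing leaves 35·s^2 + 66·s + 27.
The remaining quadratic factors as (5·s + 3)(7·s + 9).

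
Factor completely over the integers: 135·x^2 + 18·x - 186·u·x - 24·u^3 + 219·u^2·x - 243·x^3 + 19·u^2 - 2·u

-(3·u + 3·x - 2)·(8·u - 9·x - 1)·(u - 9·x)

Group: u·(-24·u^2 + 3·u·x + 19·u + 27·x^2 - 15·x - 2) - 9·x·(-24·u^2 + 3·u·x + 19·u + 27·x^2 - 15·x - 2); both groups contain (-24·u^2 + 3·u·x + 19·u + 27·x^2 - 15·x - 2), so (u - 9·x) is a factor with cofactor -24·u^2 + 3·u·x + 19·u + 27·x^2 - 15·x - 2.
The cofactor groups again: -24·u^2 + 3·u·x + 19·u + 27·x^2 - 15·x - 2 = -8·u·(3·u + 3·x - 2) + (9·x + 1)·(3·u + 3·x - 2); both groups contain (3·u + 3·x - 2), giving -(8·u - 9·x - 1)·(3·u + 3·x - 2).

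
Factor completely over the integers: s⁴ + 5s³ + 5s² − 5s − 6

Testing divisors of the constant over divisors of the leading coefficient, s = −3 is a root, giving the factor (s + 3) and quotient s³ + 2s² − s − 2.
Next, s = −2 is a root, giving the factor (s + 2) and quotient s² − 1.
The remaining quadratic factors as (s + 1)(s − 1).

(s + 1)(s + 2)(s + 3)(s − 1)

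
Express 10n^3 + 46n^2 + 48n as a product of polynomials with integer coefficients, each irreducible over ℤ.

2n(5n + 8)(n + 3)

Pull out the common factor 2n, then factor the remaining trinomial.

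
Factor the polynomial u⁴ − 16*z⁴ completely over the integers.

Difference of squares twice: with A = u and B = 2*z, A⁴ − B⁴ = (A² − B²)(A² + B²), and A² − B² factors again.

(u + 2*z)*(u − 2*z)*(u² + 4*z²)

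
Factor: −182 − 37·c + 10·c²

(2·c − 13)·(5·c + 14)

Need a pair with product 10·(−182) = −1820 and sum −37: that's −65 and 28.
Split the middle term: 10·c² − 65·c + 28·c − 182 = 5·c·(2·c − 13) + 14·(2·c − 13).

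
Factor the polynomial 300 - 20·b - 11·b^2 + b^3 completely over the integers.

Trying the rational-root candidates, b = 6 is a root, giving the factor (b - 6) and quotient b^2 - 5·b - 50.
The remaining quadratic factors as (b - 10)(b + 5).

(b + 5)·(b - 10)·(b - 6)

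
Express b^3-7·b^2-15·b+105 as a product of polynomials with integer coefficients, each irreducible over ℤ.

Group as (b^3-15·b) + (-7·b^2+105) = b·(b^2-15) - 7·(b^2-15).
Both groups share the factor (b^2-15).

(b-7)·(b^2-15)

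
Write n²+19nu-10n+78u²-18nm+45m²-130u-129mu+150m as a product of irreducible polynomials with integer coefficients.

Group: n(n-3m+6u-10) + (-15m+13u)(n-3m+6u-10); both groups contain (n-3m+6u-10).

(n-15m+13u)(n-3m+6u-10)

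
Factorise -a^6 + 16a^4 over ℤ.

-a^4(a + 4)(a - 4)

Factor out a^4 first: what remains is -a^2 + 16.
Recognize a difference of squares with the parts 4 and a.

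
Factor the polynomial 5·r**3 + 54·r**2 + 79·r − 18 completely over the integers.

Among the possible rational roots, r = −9 is a root, so (r + 9) is a factor; dividing leaves 5·r**2 + 9·r − 2.
The remaining quadratic factors as (r + 2)(5·r − 1).

(5·r − 1)·(r + 2)·(r + 9)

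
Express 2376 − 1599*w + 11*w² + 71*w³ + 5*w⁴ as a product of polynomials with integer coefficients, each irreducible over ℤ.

(5*w − 9)*(w + 11)*(w + 8)*(w − 3)

Among the possible rational roots, w = −8 is a root, so (w + 8) is a factor; dividing leaves 5*w³ + 31*w² − 237*w + 297.
Next, w = 9/5 is a root, so (5*w − 9) divides it; the quotient is w² + 8*w − 33.
The remaining quadratic factors as (w − 3)(w + 11).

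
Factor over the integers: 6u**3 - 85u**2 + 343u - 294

Among the possible rational roots, u = 7/6 is a root, so (6u - 7) is a factor; dividing leaves u**2 - 13u + 42.
The remaining quadratic factors as (u - 7)(u - 6).

(6u - 7)(u - 6)(u - 7)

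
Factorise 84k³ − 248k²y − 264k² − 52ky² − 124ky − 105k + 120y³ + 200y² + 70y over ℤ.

Group: 14k(6k² − 22ky − 21k + 12y² + 14y) + (10y + 5)(6k² − 22ky − 21k + 12y² + 14y); both groups contain (6k² − 22ky − 21k + 12y² + 14y), so (14k + 10y + 5) is a factor with cofactor 6k² − 22ky − 21k + 12y² + 14y.
The cofactor groups again: 6k² − 22ky − 21k + 12y² + 14y = 2k(3k − 2y) + (−6y − 7)(3k − 2y); both groups contain (3k − 2y), giving (2k − 6y − 7)(3k − 2y).

(14k + 10y + 5)(2k − 6y − 7)(3k − 2y)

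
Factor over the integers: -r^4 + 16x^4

Write as (4x^2)² − (r^2)², then factor 4x^2 - r^2 once more.

(2x - r)(2x + r)(4x^2 + r^2)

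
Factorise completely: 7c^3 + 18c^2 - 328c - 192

(7c + 4)(c + 8)(c - 6)

By the rational root theorem, c = -4/7 is a root, giving the factor (7c + 4) and quotient c^2 + 2c - 48.
The remaining quadratic factors as (c - 6)(c + 8).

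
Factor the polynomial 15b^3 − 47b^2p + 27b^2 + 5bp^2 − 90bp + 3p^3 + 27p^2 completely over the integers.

(3b − p)(5b + p + 9)(b − 3p)

Group: b(15b^2 − 2bp + 27b − p^2 − 9p) − 3p(15b^2 − 2bp + 27b − p^2 − 9p); both groups contain (15b^2 − 2bp + 27b − p^2 − 9p), so (b − 3p) is a factor with cofactor 15b^2 − 2bp + 27b − p^2 − 9p.
The cofactor groups again: 15b^2 − 2bp + 27b − p^2 − 9p = 3b(5b + p + 9) − p(5b + p + 9); both groups contain (5b + p + 9), giving (3b − p)(5b + p + 9).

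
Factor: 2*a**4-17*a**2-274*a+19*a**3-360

(2*a+5)*(a+2)*(a+9)*(a-4)

Among the possible rational roots, a = -2 is a root, giving the factor (a+2) and quotient 2*a**3+15*a**2-47*a-180.
Then a = 4 is a root, so (a-4) divides it; the quotient is 2*a**2+23*a+45.
The remaining quadratic factors as (2*a+5)(a+9).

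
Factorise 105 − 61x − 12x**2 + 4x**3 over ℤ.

Testing divisors of the constant over divisors of the leading coefficient, x = 3/2 is a root, so (2x − 3) divides it; the quotient is 2x**2 − 3x − 35.
The remaining quadratic factors as (x − 5)(2x + 7).

(2x + 7)(2x − 3)(x − 5)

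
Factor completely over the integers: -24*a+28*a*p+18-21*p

Group as (28*a*p-24*a) + (-21*p+18) = 4*a*(7*p-6) - 3*(7*p-6).
Both groups share the factor (7*p-6).

(4*a-3)*(7*p-6)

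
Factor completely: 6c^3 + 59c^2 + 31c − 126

(6c − 7)(c + 2)(c + 9)

Among the possible rational roots, c = 7/6 is a root, so (6c − 7) divides it; the quotient is c^2 + 11c + 18.
The remaining quadratic factors as (c + 2)(c + 9).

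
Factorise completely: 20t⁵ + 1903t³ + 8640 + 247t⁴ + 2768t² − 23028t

(4t − 9)(5t − 2)(t + 6)(t² + 9t + 80)

Testing divisors of the constant over divisors of the leading coefficient, t = 9/4 is a root, so (4t − 9) is a factor; dividing leaves 5t⁴ + 73t³ + 640t² + 2132t − 960.
Next, t = −6 is a root, so (t + 6) divides it; the quotient is 5t³ + 43t² + 382t − 160.
Continuing, t = 2/5 is a root, so (5t − 2) is a factor; dividing leaves t² + 9t + 80.
The quadratic t² + 9t + 80 has discriminant −239 < 0 and is irreducible over ℤ.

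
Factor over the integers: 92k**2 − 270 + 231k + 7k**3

(7k − 6)(k + 5)(k + 9)

Among the possible rational roots, k = 6/7 is a root, so (7k − 6) divides it; the quotient is k**2 + 14k + 45.
The remaining quadratic factors as (k + 9)(k + 5).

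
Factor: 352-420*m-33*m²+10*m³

By the rational root theorem, m = 4/5 is a root, so (5*m-4) is a factor; dividing leaves 2*m²-5*m-88.
The remaining quadratic factors as (2*m+11)(m-8).

(2*m+11)*(5*m-4)*(m-8)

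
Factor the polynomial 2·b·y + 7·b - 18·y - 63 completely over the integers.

(2·y + 7)·(b - 9)

Group as (2·b·y + 7·b) + (-18·y - 63) = b·(2·y + 7) - 9·(2·y + 7).
Both groups share the factor (2·y + 7).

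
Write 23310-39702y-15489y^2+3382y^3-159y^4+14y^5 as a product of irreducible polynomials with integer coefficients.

(2y-1)(7y+15)(y-7)(y^2-6y+222)

By the rational root theorem, y = 1/2 is a root, so (2y-1) is a factor; dividing leaves 7y^4-76y^3+1653y^2-6918y-23310.
Continuing, y = -15/7 is a root, giving the factor (7y+15) and quotient y^3-13y^2+264y-1554.
Next, y = 7 is a root, so (y-7) divides it; the quotient is y^2-6y+222.
The quadratic y^2-6y+222 has discriminant -852 < 0 and is irreducible over ℤ.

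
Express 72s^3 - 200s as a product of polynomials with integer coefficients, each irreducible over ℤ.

8s(3s + 5)(3s - 5)

Factor out 8s, leaving 9s^2 - 25, which is a difference of two squares.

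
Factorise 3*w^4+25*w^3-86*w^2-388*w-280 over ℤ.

(3*w-14)*(w+1)*(w+10)*(w+2)

Among the possible rational roots, w = -10 is a root, so (w+10) divides it; the quotient is 3*w^3-5*w^2-36*w-28.
Next, w = -2 is a root, so (w+2) is a factor; dividing leaves 3*w^2-11*w-14.
The remaining quadratic factors as (3*w-14)(w+1).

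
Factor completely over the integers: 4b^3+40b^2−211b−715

By the rational root theorem, b = −5/2 is a root, so (2b+5) divides it; the quotient is 2b^2+15b−143.
The remaining quadratic factors as (2b−11)(b+13).

(2b+5)(2b−11)(b+13)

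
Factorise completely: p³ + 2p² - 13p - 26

Group as (p³ - 13p) + (2p² - 26) = p(p² - 13) + 2(p² - 13).
Both groups share the factor (p² - 13).

(p + 2)(p² - 13)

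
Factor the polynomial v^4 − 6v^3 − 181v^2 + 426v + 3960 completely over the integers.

(v + 11)(v + 4)(v − 15)(v − 6)

Trying the rational-root candidates, v = 6 is a root, so (v − 6) is a factor; dividing leaves v^3 − 181v − 660.
Next, v = −4 is a root, so (v + 4) divides it; the quotient is v^2 − 4v − 165.
The remaining quadratic factors as (v − 15)(v + 11).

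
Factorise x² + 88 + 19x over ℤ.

Two integers with product 88 and sum 19 are 11 and 8.

(x + 11)(x + 8)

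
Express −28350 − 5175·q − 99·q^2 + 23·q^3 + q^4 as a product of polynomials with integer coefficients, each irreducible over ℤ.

(q + 14)·(q + 15)·(q + 9)·(q − 15)

Testing divisors of the constant over divisors of the leading coefficient, q = −15 is a root, so (q + 15) is a factor; dividing leaves q^3 + 8·q^2 − 219·q − 1890.
Then q = −9 is a root, giving the factor (q + 9) and quotient q^2 − q − 210.
The remaining quadratic factors as (q + 14)(q − 15).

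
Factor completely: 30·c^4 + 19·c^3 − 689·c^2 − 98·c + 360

(2·c − 9)·(3·c − 2)·(5·c + 4)·(c + 5)

Trying the rational-root candidates, c = 2/3 is a root, so (3·c − 2) divides it; the quotient is 10·c^3 + 13·c^2 − 221·c − 180.
Next, c = −4/5 is a root, giving the factor (5·c + 4) and quotient 2·c^2 + c − 45.
The remaining quadratic factors as (c + 5)(2·c − 9).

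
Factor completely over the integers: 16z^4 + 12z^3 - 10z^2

Pull out the common factor 2z^2, then factor the remaining trinomial.

2z^2(2z - 1)(4z + 5)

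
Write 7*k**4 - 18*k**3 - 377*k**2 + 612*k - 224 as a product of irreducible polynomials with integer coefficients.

Trying the rational-root candidates, k = 8 is a root, giving the factor (k - 8) and quotient 7*k**3 + 38*k**2 - 73*k + 28.
Continuing, k = -7 is a root, so (k + 7) divides it; the quotient is 7*k**2 - 11*k + 4.
The remaining quadratic factors as (k - 1)(7*k - 4).

(7*k - 4)*(k + 7)*(k - 1)*(k - 8)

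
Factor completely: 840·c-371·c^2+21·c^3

7·c·(3·c-8)·(c-15)

Pull out the common factor 7·c, then factor the remaining trinomial.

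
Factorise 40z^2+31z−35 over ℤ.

(5z+7)(8z−5)

Need a pair with product 40·(−35) = −1400 and sum 31: that's 56 and −25.
Split the middle term: 40z^2+56z − 25z−35 = 8z(5z+7) − 5(5z+7).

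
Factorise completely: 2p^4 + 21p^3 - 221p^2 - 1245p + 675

Among the possible rational roots, p = -5 is a root, so (p + 5) divides it; the quotient is 2p^3 + 11p^2 - 276p + 135.
Then p = 1/2 is a root, so (2p - 1) divides it; the quotient is p^2 + 6p - 135.
The remaining quadratic factors as (p + 15)(p - 9).

(2p - 1)(p + 15)(p + 5)(p - 9)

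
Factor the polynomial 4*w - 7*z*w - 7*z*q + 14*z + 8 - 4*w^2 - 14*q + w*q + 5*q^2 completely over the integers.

-(7*z + 4*w - 5*q + 4)*(w + q - 2)

Group: -7*z*(w + q - 2) + (-4*w + 5*q - 4)*(w + q - 2); both groups contain (w + q - 2).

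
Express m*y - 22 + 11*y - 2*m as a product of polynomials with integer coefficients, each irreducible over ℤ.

(m + 11)*(y - 2)

Group as (m*y - 2*m) + (11*y - 22) = m*(y - 2) + 11*(y - 2).
Both groups share the factor (y - 2).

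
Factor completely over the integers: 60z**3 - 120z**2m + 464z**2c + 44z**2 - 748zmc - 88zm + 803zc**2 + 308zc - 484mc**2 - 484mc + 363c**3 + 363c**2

Group: 2z(30z**2 - 60zm + 67zc + 22z - 44mc - 44m + 33c**2 + 33c) + 11c(30z**2 - 60zm + 67zc + 22z - 44mc - 44m + 33c**2 + 33c); both groups contain (30z**2 - 60zm + 67zc + 22z - 44mc - 44m + 33c**2 + 33c), so (2z + 11c) is a factor with cofactor 30z**2 - 60zm + 67zc + 22z - 44mc - 44m + 33c**2 + 33c.
The cofactor groups again: 30z**2 - 60zm + 67zc + 22z - 44mc - 44m + 33c**2 + 33c = 2z(15z + 11c + 11) + (-4m + 3c)(15z + 11c + 11); both groups contain (15z + 11c + 11), giving (2z - 4m + 3c)(15z + 11c + 11).

(15z + 11c + 11)(2z + 11c)(2z - 4m + 3c)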